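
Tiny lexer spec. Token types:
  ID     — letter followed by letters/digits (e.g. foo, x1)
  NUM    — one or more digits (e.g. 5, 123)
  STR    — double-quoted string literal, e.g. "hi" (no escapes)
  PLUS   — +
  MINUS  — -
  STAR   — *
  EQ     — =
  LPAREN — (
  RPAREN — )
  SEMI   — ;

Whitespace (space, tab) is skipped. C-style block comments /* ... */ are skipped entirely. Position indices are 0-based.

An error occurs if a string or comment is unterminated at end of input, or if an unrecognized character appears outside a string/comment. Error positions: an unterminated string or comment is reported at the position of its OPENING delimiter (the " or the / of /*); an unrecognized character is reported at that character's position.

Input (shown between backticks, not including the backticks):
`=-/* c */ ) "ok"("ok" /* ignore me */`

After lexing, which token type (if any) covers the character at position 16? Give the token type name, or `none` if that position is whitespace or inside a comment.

Answer: LPAREN

Derivation:
pos=0: emit EQ '='
pos=1: emit MINUS '-'
pos=2: enter COMMENT mode (saw '/*')
exit COMMENT mode (now at pos=9)
pos=10: emit RPAREN ')'
pos=12: enter STRING mode
pos=12: emit STR "ok" (now at pos=16)
pos=16: emit LPAREN '('
pos=17: enter STRING mode
pos=17: emit STR "ok" (now at pos=21)
pos=22: enter COMMENT mode (saw '/*')
exit COMMENT mode (now at pos=37)
DONE. 6 tokens: [EQ, MINUS, RPAREN, STR, LPAREN, STR]
Position 16: char is '(' -> LPAREN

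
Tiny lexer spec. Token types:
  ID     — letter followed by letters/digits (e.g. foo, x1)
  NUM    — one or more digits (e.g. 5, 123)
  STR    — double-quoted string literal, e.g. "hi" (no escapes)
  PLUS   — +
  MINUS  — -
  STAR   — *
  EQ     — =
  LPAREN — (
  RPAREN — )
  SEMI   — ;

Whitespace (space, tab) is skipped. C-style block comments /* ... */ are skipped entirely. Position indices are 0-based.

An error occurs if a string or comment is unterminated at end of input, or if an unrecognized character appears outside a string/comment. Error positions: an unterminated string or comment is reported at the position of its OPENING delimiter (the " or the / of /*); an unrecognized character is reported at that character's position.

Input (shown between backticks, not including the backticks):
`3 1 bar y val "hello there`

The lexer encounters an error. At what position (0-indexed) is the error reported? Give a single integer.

pos=0: emit NUM '3' (now at pos=1)
pos=2: emit NUM '1' (now at pos=3)
pos=4: emit ID 'bar' (now at pos=7)
pos=8: emit ID 'y' (now at pos=9)
pos=10: emit ID 'val' (now at pos=13)
pos=14: enter STRING mode
pos=14: ERROR — unterminated string

Answer: 14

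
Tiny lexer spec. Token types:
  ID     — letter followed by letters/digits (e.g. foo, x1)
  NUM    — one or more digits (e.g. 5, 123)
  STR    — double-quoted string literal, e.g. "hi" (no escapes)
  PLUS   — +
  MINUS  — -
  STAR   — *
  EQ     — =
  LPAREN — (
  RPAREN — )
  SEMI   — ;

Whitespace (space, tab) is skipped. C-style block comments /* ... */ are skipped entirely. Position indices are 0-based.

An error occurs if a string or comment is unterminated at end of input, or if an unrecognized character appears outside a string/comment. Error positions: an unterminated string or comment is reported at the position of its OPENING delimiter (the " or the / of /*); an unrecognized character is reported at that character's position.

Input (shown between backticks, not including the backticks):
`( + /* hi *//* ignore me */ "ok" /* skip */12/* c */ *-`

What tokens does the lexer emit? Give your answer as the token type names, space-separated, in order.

Answer: LPAREN PLUS STR NUM STAR MINUS

Derivation:
pos=0: emit LPAREN '('
pos=2: emit PLUS '+'
pos=4: enter COMMENT mode (saw '/*')
exit COMMENT mode (now at pos=12)
pos=12: enter COMMENT mode (saw '/*')
exit COMMENT mode (now at pos=27)
pos=28: enter STRING mode
pos=28: emit STR "ok" (now at pos=32)
pos=33: enter COMMENT mode (saw '/*')
exit COMMENT mode (now at pos=43)
pos=43: emit NUM '12' (now at pos=45)
pos=45: enter COMMENT mode (saw '/*')
exit COMMENT mode (now at pos=52)
pos=53: emit STAR '*'
pos=54: emit MINUS '-'
DONE. 6 tokens: [LPAREN, PLUS, STR, NUM, STAR, MINUS]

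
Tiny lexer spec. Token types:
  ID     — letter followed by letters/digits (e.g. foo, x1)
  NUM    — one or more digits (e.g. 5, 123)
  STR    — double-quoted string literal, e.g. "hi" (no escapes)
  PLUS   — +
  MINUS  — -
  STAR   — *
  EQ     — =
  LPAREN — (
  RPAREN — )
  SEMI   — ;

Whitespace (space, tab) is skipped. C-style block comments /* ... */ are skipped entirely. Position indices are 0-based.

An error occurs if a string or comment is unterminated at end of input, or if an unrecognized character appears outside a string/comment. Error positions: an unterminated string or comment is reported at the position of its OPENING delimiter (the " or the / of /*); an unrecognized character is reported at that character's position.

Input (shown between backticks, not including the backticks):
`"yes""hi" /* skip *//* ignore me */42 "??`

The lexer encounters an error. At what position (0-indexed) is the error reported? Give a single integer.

Answer: 38

Derivation:
pos=0: enter STRING mode
pos=0: emit STR "yes" (now at pos=5)
pos=5: enter STRING mode
pos=5: emit STR "hi" (now at pos=9)
pos=10: enter COMMENT mode (saw '/*')
exit COMMENT mode (now at pos=20)
pos=20: enter COMMENT mode (saw '/*')
exit COMMENT mode (now at pos=35)
pos=35: emit NUM '42' (now at pos=37)
pos=38: enter STRING mode
pos=38: ERROR — unterminated string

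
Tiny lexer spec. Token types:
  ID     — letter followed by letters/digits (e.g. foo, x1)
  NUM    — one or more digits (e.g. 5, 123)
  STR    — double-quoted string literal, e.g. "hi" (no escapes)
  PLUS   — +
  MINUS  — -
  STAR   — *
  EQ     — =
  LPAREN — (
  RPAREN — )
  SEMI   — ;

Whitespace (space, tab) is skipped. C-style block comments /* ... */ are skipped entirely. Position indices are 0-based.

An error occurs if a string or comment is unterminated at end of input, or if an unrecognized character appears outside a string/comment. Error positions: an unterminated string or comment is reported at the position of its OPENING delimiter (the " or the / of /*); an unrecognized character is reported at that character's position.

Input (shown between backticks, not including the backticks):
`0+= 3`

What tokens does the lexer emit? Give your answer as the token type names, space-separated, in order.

Answer: NUM PLUS EQ NUM

Derivation:
pos=0: emit NUM '0' (now at pos=1)
pos=1: emit PLUS '+'
pos=2: emit EQ '='
pos=4: emit NUM '3' (now at pos=5)
DONE. 4 tokens: [NUM, PLUS, EQ, NUM]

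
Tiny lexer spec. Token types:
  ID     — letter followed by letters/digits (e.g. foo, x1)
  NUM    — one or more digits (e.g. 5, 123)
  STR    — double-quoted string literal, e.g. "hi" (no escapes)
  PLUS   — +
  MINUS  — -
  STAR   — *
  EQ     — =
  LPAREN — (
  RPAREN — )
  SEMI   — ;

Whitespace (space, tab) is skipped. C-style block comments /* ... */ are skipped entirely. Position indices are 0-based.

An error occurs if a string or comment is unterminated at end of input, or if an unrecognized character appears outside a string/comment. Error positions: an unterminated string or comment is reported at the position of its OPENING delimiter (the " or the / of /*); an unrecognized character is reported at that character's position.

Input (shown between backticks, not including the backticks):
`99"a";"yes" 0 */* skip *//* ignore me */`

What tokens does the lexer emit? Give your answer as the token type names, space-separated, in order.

Answer: NUM STR SEMI STR NUM STAR

Derivation:
pos=0: emit NUM '99' (now at pos=2)
pos=2: enter STRING mode
pos=2: emit STR "a" (now at pos=5)
pos=5: emit SEMI ';'
pos=6: enter STRING mode
pos=6: emit STR "yes" (now at pos=11)
pos=12: emit NUM '0' (now at pos=13)
pos=14: emit STAR '*'
pos=15: enter COMMENT mode (saw '/*')
exit COMMENT mode (now at pos=25)
pos=25: enter COMMENT mode (saw '/*')
exit COMMENT mode (now at pos=40)
DONE. 6 tokens: [NUM, STR, SEMI, STR, NUM, STAR]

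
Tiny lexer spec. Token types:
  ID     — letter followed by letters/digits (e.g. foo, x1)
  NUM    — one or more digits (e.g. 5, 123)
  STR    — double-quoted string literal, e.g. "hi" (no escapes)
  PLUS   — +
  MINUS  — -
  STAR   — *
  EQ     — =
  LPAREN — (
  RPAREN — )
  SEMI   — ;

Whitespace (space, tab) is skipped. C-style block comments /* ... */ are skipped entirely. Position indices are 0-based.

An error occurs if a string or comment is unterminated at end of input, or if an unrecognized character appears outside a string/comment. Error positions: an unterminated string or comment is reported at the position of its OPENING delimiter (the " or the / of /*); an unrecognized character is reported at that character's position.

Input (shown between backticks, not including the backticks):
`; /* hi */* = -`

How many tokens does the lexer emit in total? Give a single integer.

Answer: 4

Derivation:
pos=0: emit SEMI ';'
pos=2: enter COMMENT mode (saw '/*')
exit COMMENT mode (now at pos=10)
pos=10: emit STAR '*'
pos=12: emit EQ '='
pos=14: emit MINUS '-'
DONE. 4 tokens: [SEMI, STAR, EQ, MINUS]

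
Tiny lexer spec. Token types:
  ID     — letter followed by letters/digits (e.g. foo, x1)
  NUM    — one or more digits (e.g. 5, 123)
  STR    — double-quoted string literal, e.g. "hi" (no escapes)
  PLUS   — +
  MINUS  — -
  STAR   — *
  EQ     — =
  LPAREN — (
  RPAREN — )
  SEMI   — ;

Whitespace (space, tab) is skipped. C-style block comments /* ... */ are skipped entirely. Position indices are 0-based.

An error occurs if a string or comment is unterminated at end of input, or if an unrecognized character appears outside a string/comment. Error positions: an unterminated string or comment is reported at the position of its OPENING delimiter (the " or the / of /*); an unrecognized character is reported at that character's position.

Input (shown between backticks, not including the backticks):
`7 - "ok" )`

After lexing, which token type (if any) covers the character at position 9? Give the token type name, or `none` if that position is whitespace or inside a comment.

pos=0: emit NUM '7' (now at pos=1)
pos=2: emit MINUS '-'
pos=4: enter STRING mode
pos=4: emit STR "ok" (now at pos=8)
pos=9: emit RPAREN ')'
DONE. 4 tokens: [NUM, MINUS, STR, RPAREN]
Position 9: char is ')' -> RPAREN

Answer: RPAREN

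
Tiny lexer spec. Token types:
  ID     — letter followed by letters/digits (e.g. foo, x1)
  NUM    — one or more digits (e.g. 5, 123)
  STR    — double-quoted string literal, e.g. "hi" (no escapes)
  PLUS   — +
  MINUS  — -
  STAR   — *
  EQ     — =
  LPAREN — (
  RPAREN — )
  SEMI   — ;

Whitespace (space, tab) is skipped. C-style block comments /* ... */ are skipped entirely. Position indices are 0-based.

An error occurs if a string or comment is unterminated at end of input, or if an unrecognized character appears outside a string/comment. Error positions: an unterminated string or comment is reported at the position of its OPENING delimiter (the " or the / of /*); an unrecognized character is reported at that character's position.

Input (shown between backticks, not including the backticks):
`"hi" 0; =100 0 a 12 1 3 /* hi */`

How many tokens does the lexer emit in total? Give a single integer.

Answer: 10

Derivation:
pos=0: enter STRING mode
pos=0: emit STR "hi" (now at pos=4)
pos=5: emit NUM '0' (now at pos=6)
pos=6: emit SEMI ';'
pos=8: emit EQ '='
pos=9: emit NUM '100' (now at pos=12)
pos=13: emit NUM '0' (now at pos=14)
pos=15: emit ID 'a' (now at pos=16)
pos=17: emit NUM '12' (now at pos=19)
pos=20: emit NUM '1' (now at pos=21)
pos=22: emit NUM '3' (now at pos=23)
pos=24: enter COMMENT mode (saw '/*')
exit COMMENT mode (now at pos=32)
DONE. 10 tokens: [STR, NUM, SEMI, EQ, NUM, NUM, ID, NUM, NUM, NUM]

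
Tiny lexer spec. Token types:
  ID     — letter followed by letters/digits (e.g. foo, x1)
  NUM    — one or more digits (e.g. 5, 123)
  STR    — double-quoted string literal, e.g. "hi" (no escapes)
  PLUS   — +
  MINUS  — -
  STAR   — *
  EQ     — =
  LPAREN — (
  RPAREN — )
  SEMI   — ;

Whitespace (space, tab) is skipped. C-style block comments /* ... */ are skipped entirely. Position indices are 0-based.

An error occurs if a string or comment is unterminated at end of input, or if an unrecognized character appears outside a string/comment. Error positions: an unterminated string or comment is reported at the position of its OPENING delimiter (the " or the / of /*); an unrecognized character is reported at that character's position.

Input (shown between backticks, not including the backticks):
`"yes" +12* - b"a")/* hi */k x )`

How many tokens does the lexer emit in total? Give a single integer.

pos=0: enter STRING mode
pos=0: emit STR "yes" (now at pos=5)
pos=6: emit PLUS '+'
pos=7: emit NUM '12' (now at pos=9)
pos=9: emit STAR '*'
pos=11: emit MINUS '-'
pos=13: emit ID 'b' (now at pos=14)
pos=14: enter STRING mode
pos=14: emit STR "a" (now at pos=17)
pos=17: emit RPAREN ')'
pos=18: enter COMMENT mode (saw '/*')
exit COMMENT mode (now at pos=26)
pos=26: emit ID 'k' (now at pos=27)
pos=28: emit ID 'x' (now at pos=29)
pos=30: emit RPAREN ')'
DONE. 11 tokens: [STR, PLUS, NUM, STAR, MINUS, ID, STR, RPAREN, ID, ID, RPAREN]

Answer: 11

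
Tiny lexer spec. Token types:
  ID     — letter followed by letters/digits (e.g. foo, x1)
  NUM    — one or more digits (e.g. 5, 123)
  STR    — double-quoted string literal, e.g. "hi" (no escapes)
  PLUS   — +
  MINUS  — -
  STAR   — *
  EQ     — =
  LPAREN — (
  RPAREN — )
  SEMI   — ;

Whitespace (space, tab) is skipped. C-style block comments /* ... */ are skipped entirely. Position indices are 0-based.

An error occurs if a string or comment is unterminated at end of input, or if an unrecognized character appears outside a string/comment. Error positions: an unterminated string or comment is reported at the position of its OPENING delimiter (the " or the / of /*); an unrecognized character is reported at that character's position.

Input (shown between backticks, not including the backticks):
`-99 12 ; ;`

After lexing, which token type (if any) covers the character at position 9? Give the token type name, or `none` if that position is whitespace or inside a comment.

Answer: SEMI

Derivation:
pos=0: emit MINUS '-'
pos=1: emit NUM '99' (now at pos=3)
pos=4: emit NUM '12' (now at pos=6)
pos=7: emit SEMI ';'
pos=9: emit SEMI ';'
DONE. 5 tokens: [MINUS, NUM, NUM, SEMI, SEMI]
Position 9: char is ';' -> SEMI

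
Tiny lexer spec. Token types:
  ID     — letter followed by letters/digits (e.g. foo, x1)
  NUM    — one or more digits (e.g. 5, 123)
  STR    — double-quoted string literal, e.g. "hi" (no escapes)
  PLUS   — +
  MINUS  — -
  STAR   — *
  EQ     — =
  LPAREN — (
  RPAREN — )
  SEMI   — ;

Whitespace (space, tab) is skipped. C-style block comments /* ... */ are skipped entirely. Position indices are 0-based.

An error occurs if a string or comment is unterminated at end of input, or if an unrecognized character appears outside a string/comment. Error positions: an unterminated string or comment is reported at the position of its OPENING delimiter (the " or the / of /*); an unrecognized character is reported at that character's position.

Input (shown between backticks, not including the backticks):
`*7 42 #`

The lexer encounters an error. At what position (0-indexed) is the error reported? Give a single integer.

Answer: 6

Derivation:
pos=0: emit STAR '*'
pos=1: emit NUM '7' (now at pos=2)
pos=3: emit NUM '42' (now at pos=5)
pos=6: ERROR — unrecognized char '#'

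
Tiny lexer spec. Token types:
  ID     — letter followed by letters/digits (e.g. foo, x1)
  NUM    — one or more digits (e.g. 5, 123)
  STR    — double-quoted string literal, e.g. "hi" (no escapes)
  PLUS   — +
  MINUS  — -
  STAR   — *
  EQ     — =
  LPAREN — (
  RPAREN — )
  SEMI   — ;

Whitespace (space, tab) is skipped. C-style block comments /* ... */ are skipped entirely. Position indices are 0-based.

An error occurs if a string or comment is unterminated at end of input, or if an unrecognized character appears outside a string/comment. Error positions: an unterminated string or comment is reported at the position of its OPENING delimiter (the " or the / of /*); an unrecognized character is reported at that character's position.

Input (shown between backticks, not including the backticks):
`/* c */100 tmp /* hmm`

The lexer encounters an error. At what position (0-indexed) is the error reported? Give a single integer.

pos=0: enter COMMENT mode (saw '/*')
exit COMMENT mode (now at pos=7)
pos=7: emit NUM '100' (now at pos=10)
pos=11: emit ID 'tmp' (now at pos=14)
pos=15: enter COMMENT mode (saw '/*')
pos=15: ERROR — unterminated comment (reached EOF)

Answer: 15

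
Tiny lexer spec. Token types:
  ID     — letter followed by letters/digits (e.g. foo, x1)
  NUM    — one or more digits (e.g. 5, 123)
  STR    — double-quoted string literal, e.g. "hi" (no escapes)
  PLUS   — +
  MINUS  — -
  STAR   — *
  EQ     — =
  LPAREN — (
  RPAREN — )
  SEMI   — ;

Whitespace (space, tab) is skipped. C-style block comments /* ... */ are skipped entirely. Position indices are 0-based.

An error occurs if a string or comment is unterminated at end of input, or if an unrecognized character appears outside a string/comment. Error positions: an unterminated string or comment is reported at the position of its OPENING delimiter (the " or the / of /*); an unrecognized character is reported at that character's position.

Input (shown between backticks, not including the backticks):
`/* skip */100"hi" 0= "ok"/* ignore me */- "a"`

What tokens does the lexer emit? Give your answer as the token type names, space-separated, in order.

pos=0: enter COMMENT mode (saw '/*')
exit COMMENT mode (now at pos=10)
pos=10: emit NUM '100' (now at pos=13)
pos=13: enter STRING mode
pos=13: emit STR "hi" (now at pos=17)
pos=18: emit NUM '0' (now at pos=19)
pos=19: emit EQ '='
pos=21: enter STRING mode
pos=21: emit STR "ok" (now at pos=25)
pos=25: enter COMMENT mode (saw '/*')
exit COMMENT mode (now at pos=40)
pos=40: emit MINUS '-'
pos=42: enter STRING mode
pos=42: emit STR "a" (now at pos=45)
DONE. 7 tokens: [NUM, STR, NUM, EQ, STR, MINUS, STR]

Answer: NUM STR NUM EQ STR MINUS STR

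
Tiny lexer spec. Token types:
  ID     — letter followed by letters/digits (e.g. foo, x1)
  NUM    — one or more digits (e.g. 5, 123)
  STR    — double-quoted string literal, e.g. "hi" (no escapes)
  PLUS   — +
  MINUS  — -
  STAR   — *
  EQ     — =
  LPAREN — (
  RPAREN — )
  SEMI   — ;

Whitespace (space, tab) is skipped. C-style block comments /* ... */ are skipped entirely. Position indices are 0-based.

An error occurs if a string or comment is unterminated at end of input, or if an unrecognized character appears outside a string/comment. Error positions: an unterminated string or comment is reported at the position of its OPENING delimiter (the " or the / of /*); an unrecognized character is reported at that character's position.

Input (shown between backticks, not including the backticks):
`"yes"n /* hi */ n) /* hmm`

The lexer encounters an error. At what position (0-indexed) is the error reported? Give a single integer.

pos=0: enter STRING mode
pos=0: emit STR "yes" (now at pos=5)
pos=5: emit ID 'n' (now at pos=6)
pos=7: enter COMMENT mode (saw '/*')
exit COMMENT mode (now at pos=15)
pos=16: emit ID 'n' (now at pos=17)
pos=17: emit RPAREN ')'
pos=19: enter COMMENT mode (saw '/*')
pos=19: ERROR — unterminated comment (reached EOF)

Answer: 19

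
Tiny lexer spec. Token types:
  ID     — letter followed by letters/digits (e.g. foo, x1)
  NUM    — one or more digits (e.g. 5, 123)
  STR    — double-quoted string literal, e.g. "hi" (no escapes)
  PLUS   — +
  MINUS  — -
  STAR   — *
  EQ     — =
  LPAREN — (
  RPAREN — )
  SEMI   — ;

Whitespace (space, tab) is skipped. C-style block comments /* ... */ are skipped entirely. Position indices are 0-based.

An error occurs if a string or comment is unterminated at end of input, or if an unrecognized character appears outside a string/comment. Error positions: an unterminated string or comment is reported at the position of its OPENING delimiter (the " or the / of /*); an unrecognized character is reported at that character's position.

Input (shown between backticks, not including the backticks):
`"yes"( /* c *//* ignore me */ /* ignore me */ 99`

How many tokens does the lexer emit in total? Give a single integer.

pos=0: enter STRING mode
pos=0: emit STR "yes" (now at pos=5)
pos=5: emit LPAREN '('
pos=7: enter COMMENT mode (saw '/*')
exit COMMENT mode (now at pos=14)
pos=14: enter COMMENT mode (saw '/*')
exit COMMENT mode (now at pos=29)
pos=30: enter COMMENT mode (saw '/*')
exit COMMENT mode (now at pos=45)
pos=46: emit NUM '99' (now at pos=48)
DONE. 3 tokens: [STR, LPAREN, NUM]

Answer: 3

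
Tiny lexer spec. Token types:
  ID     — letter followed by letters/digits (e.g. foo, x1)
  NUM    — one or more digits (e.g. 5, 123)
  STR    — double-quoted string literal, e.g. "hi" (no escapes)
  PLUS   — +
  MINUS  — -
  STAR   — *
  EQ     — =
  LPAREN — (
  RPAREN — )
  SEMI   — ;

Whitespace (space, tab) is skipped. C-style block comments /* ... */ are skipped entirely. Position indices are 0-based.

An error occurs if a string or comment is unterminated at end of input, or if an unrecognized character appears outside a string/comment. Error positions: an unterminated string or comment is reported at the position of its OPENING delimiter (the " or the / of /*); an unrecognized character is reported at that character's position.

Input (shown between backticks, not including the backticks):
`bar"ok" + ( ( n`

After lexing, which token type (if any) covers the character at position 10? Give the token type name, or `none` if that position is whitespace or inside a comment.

Answer: LPAREN

Derivation:
pos=0: emit ID 'bar' (now at pos=3)
pos=3: enter STRING mode
pos=3: emit STR "ok" (now at pos=7)
pos=8: emit PLUS '+'
pos=10: emit LPAREN '('
pos=12: emit LPAREN '('
pos=14: emit ID 'n' (now at pos=15)
DONE. 6 tokens: [ID, STR, PLUS, LPAREN, LPAREN, ID]
Position 10: char is '(' -> LPAREN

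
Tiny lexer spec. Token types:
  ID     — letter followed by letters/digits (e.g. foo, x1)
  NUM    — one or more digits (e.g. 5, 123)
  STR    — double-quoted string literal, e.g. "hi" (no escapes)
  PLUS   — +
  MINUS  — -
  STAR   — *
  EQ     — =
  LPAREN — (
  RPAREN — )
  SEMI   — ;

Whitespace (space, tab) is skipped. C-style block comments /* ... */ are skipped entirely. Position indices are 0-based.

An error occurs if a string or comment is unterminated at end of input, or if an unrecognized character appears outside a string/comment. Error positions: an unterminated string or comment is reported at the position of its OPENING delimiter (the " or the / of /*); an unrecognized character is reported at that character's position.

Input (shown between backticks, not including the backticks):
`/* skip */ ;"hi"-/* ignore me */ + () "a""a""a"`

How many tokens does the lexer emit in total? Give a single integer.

Answer: 9

Derivation:
pos=0: enter COMMENT mode (saw '/*')
exit COMMENT mode (now at pos=10)
pos=11: emit SEMI ';'
pos=12: enter STRING mode
pos=12: emit STR "hi" (now at pos=16)
pos=16: emit MINUS '-'
pos=17: enter COMMENT mode (saw '/*')
exit COMMENT mode (now at pos=32)
pos=33: emit PLUS '+'
pos=35: emit LPAREN '('
pos=36: emit RPAREN ')'
pos=38: enter STRING mode
pos=38: emit STR "a" (now at pos=41)
pos=41: enter STRING mode
pos=41: emit STR "a" (now at pos=44)
pos=44: enter STRING mode
pos=44: emit STR "a" (now at pos=47)
DONE. 9 tokens: [SEMI, STR, MINUS, PLUS, LPAREN, RPAREN, STR, STR, STR]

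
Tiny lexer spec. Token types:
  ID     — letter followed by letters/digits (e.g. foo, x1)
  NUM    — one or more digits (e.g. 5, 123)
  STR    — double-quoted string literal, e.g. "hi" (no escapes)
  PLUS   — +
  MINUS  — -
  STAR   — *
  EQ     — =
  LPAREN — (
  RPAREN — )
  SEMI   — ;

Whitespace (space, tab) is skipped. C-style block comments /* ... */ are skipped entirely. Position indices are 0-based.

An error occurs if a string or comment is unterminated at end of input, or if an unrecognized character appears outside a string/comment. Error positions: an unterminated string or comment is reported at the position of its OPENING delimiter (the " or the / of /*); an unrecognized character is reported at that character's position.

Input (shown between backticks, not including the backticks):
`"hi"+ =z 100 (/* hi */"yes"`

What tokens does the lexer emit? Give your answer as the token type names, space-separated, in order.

pos=0: enter STRING mode
pos=0: emit STR "hi" (now at pos=4)
pos=4: emit PLUS '+'
pos=6: emit EQ '='
pos=7: emit ID 'z' (now at pos=8)
pos=9: emit NUM '100' (now at pos=12)
pos=13: emit LPAREN '('
pos=14: enter COMMENT mode (saw '/*')
exit COMMENT mode (now at pos=22)
pos=22: enter STRING mode
pos=22: emit STR "yes" (now at pos=27)
DONE. 7 tokens: [STR, PLUS, EQ, ID, NUM, LPAREN, STR]

Answer: STR PLUS EQ ID NUM LPAREN STR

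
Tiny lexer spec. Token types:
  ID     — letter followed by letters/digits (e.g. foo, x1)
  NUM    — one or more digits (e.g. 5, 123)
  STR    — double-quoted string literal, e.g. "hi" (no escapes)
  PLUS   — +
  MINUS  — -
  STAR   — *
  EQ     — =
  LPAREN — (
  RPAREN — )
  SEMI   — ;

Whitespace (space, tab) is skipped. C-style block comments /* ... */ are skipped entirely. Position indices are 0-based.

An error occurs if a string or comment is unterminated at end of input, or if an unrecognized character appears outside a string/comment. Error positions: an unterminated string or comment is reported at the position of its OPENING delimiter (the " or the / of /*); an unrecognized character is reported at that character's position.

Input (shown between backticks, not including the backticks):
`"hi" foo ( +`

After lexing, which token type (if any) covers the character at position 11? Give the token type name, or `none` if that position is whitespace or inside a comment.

Answer: PLUS

Derivation:
pos=0: enter STRING mode
pos=0: emit STR "hi" (now at pos=4)
pos=5: emit ID 'foo' (now at pos=8)
pos=9: emit LPAREN '('
pos=11: emit PLUS '+'
DONE. 4 tokens: [STR, ID, LPAREN, PLUS]
Position 11: char is '+' -> PLUS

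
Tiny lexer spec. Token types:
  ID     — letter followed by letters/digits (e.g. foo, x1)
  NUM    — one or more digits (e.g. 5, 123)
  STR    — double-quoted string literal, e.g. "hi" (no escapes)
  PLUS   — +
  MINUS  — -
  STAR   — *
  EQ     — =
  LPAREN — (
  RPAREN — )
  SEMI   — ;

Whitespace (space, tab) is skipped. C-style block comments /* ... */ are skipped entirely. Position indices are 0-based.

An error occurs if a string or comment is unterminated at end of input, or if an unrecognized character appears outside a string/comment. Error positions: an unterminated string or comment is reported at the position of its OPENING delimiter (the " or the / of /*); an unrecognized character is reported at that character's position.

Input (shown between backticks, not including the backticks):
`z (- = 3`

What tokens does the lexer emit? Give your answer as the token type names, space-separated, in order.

Answer: ID LPAREN MINUS EQ NUM

Derivation:
pos=0: emit ID 'z' (now at pos=1)
pos=2: emit LPAREN '('
pos=3: emit MINUS '-'
pos=5: emit EQ '='
pos=7: emit NUM '3' (now at pos=8)
DONE. 5 tokens: [ID, LPAREN, MINUS, EQ, NUM]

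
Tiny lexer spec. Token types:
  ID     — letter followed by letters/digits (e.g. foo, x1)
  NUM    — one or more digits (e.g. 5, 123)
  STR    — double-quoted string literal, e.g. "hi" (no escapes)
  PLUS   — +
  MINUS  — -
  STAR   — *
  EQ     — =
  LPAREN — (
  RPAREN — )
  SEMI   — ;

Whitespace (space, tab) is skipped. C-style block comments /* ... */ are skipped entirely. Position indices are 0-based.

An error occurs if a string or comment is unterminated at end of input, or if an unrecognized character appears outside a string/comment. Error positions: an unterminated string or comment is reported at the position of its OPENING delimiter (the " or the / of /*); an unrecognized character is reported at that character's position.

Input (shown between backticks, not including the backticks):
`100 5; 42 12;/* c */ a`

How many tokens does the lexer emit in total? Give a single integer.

Answer: 7

Derivation:
pos=0: emit NUM '100' (now at pos=3)
pos=4: emit NUM '5' (now at pos=5)
pos=5: emit SEMI ';'
pos=7: emit NUM '42' (now at pos=9)
pos=10: emit NUM '12' (now at pos=12)
pos=12: emit SEMI ';'
pos=13: enter COMMENT mode (saw '/*')
exit COMMENT mode (now at pos=20)
pos=21: emit ID 'a' (now at pos=22)
DONE. 7 tokens: [NUM, NUM, SEMI, NUM, NUM, SEMI, ID]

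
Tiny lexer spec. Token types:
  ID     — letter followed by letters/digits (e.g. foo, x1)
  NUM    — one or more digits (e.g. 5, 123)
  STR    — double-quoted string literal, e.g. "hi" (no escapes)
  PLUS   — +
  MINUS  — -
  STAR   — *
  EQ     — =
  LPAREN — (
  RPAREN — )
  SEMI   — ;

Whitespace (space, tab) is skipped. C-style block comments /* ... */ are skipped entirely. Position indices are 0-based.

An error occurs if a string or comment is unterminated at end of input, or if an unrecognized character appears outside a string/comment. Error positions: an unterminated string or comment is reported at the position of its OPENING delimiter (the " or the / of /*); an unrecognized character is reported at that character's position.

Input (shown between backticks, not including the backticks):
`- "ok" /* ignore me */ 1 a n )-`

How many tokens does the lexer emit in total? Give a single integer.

Answer: 7

Derivation:
pos=0: emit MINUS '-'
pos=2: enter STRING mode
pos=2: emit STR "ok" (now at pos=6)
pos=7: enter COMMENT mode (saw '/*')
exit COMMENT mode (now at pos=22)
pos=23: emit NUM '1' (now at pos=24)
pos=25: emit ID 'a' (now at pos=26)
pos=27: emit ID 'n' (now at pos=28)
pos=29: emit RPAREN ')'
pos=30: emit MINUS '-'
DONE. 7 tokens: [MINUS, STR, NUM, ID, ID, RPAREN, MINUS]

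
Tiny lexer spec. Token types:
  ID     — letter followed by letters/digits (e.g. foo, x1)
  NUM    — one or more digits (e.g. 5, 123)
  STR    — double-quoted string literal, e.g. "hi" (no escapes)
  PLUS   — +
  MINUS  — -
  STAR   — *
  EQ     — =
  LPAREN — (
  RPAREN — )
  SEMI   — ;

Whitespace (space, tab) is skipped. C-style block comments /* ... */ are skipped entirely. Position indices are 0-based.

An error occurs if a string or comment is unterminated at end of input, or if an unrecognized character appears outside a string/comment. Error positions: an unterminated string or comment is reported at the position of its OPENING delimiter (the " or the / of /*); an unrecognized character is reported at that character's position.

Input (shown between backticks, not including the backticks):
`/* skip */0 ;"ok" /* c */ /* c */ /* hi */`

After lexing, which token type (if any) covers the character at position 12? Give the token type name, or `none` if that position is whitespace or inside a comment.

Answer: SEMI

Derivation:
pos=0: enter COMMENT mode (saw '/*')
exit COMMENT mode (now at pos=10)
pos=10: emit NUM '0' (now at pos=11)
pos=12: emit SEMI ';'
pos=13: enter STRING mode
pos=13: emit STR "ok" (now at pos=17)
pos=18: enter COMMENT mode (saw '/*')
exit COMMENT mode (now at pos=25)
pos=26: enter COMMENT mode (saw '/*')
exit COMMENT mode (now at pos=33)
pos=34: enter COMMENT mode (saw '/*')
exit COMMENT mode (now at pos=42)
DONE. 3 tokens: [NUM, SEMI, STR]
Position 12: char is ';' -> SEMI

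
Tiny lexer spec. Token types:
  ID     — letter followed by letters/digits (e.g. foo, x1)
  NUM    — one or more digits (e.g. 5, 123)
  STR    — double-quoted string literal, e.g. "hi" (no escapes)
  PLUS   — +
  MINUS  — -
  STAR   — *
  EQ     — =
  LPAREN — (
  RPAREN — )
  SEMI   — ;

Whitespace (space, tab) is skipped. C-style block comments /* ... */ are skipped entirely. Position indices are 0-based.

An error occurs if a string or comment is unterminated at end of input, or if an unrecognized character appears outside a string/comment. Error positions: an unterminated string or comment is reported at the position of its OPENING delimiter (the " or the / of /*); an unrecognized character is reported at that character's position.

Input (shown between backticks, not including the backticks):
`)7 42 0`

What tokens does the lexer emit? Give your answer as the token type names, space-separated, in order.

pos=0: emit RPAREN ')'
pos=1: emit NUM '7' (now at pos=2)
pos=3: emit NUM '42' (now at pos=5)
pos=6: emit NUM '0' (now at pos=7)
DONE. 4 tokens: [RPAREN, NUM, NUM, NUM]

Answer: RPAREN NUM NUM NUM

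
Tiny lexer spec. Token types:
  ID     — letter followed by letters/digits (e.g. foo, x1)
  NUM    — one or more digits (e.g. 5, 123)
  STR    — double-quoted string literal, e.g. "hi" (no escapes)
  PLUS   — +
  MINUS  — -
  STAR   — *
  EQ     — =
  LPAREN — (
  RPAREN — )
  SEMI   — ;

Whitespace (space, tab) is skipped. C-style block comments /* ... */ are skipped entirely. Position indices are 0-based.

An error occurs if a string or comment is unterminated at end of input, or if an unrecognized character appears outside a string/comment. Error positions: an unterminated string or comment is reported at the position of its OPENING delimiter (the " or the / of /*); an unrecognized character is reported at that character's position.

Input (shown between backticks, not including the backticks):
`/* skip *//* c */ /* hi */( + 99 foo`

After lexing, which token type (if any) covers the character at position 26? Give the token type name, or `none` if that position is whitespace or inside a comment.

Answer: LPAREN

Derivation:
pos=0: enter COMMENT mode (saw '/*')
exit COMMENT mode (now at pos=10)
pos=10: enter COMMENT mode (saw '/*')
exit COMMENT mode (now at pos=17)
pos=18: enter COMMENT mode (saw '/*')
exit COMMENT mode (now at pos=26)
pos=26: emit LPAREN '('
pos=28: emit PLUS '+'
pos=30: emit NUM '99' (now at pos=32)
pos=33: emit ID 'foo' (now at pos=36)
DONE. 4 tokens: [LPAREN, PLUS, NUM, ID]
Position 26: char is '(' -> LPAREN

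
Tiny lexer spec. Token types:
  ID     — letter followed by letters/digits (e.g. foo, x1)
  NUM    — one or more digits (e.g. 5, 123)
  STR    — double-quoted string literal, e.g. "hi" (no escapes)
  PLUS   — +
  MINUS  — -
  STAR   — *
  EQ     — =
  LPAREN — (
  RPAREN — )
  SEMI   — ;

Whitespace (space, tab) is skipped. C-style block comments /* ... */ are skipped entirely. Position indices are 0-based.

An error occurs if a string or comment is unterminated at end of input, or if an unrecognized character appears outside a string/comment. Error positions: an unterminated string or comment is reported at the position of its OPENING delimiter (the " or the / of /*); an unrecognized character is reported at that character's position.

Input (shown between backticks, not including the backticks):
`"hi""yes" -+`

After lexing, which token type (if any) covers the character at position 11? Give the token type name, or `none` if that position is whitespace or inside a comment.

Answer: PLUS

Derivation:
pos=0: enter STRING mode
pos=0: emit STR "hi" (now at pos=4)
pos=4: enter STRING mode
pos=4: emit STR "yes" (now at pos=9)
pos=10: emit MINUS '-'
pos=11: emit PLUS '+'
DONE. 4 tokens: [STR, STR, MINUS, PLUS]
Position 11: char is '+' -> PLUS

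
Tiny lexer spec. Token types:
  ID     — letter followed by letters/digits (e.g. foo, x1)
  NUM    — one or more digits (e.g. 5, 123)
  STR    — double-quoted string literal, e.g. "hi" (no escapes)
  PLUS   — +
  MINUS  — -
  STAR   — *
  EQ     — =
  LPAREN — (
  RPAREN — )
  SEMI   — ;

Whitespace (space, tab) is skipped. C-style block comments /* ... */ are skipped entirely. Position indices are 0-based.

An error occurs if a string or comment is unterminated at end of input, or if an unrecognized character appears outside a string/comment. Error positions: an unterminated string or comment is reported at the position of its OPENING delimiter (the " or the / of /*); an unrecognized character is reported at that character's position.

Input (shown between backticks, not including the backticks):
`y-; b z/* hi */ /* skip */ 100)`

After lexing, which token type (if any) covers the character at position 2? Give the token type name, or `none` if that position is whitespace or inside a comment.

Answer: SEMI

Derivation:
pos=0: emit ID 'y' (now at pos=1)
pos=1: emit MINUS '-'
pos=2: emit SEMI ';'
pos=4: emit ID 'b' (now at pos=5)
pos=6: emit ID 'z' (now at pos=7)
pos=7: enter COMMENT mode (saw '/*')
exit COMMENT mode (now at pos=15)
pos=16: enter COMMENT mode (saw '/*')
exit COMMENT mode (now at pos=26)
pos=27: emit NUM '100' (now at pos=30)
pos=30: emit RPAREN ')'
DONE. 7 tokens: [ID, MINUS, SEMI, ID, ID, NUM, RPAREN]
Position 2: char is ';' -> SEMI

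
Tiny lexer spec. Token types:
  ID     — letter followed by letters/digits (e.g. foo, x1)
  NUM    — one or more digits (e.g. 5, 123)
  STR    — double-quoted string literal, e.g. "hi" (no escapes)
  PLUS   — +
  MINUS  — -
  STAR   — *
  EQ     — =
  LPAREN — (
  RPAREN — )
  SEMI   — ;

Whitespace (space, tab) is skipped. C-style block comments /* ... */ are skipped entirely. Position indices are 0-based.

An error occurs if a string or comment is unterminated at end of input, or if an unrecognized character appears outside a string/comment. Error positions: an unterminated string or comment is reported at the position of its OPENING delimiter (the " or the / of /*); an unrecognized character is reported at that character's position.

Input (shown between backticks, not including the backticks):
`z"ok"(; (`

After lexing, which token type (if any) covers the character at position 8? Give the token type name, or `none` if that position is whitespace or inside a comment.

pos=0: emit ID 'z' (now at pos=1)
pos=1: enter STRING mode
pos=1: emit STR "ok" (now at pos=5)
pos=5: emit LPAREN '('
pos=6: emit SEMI ';'
pos=8: emit LPAREN '('
DONE. 5 tokens: [ID, STR, LPAREN, SEMI, LPAREN]
Position 8: char is '(' -> LPAREN

Answer: LPAREN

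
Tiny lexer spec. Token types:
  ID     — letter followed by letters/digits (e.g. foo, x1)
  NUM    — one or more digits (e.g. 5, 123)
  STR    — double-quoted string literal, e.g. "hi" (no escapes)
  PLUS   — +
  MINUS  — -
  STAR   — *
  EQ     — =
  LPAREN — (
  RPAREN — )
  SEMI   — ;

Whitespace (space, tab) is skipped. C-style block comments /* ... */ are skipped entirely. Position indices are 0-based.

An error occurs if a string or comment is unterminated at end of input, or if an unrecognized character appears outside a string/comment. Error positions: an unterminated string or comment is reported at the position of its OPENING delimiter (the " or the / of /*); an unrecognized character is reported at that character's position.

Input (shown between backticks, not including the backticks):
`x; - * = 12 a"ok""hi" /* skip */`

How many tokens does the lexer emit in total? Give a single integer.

Answer: 9

Derivation:
pos=0: emit ID 'x' (now at pos=1)
pos=1: emit SEMI ';'
pos=3: emit MINUS '-'
pos=5: emit STAR '*'
pos=7: emit EQ '='
pos=9: emit NUM '12' (now at pos=11)
pos=12: emit ID 'a' (now at pos=13)
pos=13: enter STRING mode
pos=13: emit STR "ok" (now at pos=17)
pos=17: enter STRING mode
pos=17: emit STR "hi" (now at pos=21)
pos=22: enter COMMENT mode (saw '/*')
exit COMMENT mode (now at pos=32)
DONE. 9 tokens: [ID, SEMI, MINUS, STAR, EQ, NUM, ID, STR, STR]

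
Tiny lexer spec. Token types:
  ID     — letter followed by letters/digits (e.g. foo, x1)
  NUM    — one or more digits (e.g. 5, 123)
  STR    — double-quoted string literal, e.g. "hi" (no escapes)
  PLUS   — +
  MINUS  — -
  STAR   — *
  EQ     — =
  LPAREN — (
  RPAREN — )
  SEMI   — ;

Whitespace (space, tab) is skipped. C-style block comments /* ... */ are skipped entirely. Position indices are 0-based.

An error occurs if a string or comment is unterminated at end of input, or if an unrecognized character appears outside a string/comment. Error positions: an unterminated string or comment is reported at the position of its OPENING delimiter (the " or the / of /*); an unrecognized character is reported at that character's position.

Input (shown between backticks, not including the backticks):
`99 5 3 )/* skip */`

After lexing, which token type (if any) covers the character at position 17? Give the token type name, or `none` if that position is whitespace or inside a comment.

Answer: none

Derivation:
pos=0: emit NUM '99' (now at pos=2)
pos=3: emit NUM '5' (now at pos=4)
pos=5: emit NUM '3' (now at pos=6)
pos=7: emit RPAREN ')'
pos=8: enter COMMENT mode (saw '/*')
exit COMMENT mode (now at pos=18)
DONE. 4 tokens: [NUM, NUM, NUM, RPAREN]
Position 17: char is '/' -> none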